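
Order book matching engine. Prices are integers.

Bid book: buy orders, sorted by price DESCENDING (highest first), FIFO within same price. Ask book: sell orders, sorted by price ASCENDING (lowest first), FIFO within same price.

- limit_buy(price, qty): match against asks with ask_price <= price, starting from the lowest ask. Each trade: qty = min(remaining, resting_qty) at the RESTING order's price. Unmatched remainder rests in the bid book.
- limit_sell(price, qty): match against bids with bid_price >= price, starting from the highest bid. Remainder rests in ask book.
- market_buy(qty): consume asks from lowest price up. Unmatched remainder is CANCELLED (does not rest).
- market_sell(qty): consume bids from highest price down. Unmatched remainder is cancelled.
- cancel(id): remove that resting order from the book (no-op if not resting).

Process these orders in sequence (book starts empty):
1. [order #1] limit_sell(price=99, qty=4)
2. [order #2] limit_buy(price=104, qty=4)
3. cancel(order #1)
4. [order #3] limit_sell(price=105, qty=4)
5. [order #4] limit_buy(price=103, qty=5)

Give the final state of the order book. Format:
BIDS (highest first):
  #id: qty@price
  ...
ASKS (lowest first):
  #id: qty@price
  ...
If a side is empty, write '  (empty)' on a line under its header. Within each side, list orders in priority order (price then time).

Answer: BIDS (highest first):
  #4: 5@103
ASKS (lowest first):
  #3: 4@105

Derivation:
After op 1 [order #1] limit_sell(price=99, qty=4): fills=none; bids=[-] asks=[#1:4@99]
After op 2 [order #2] limit_buy(price=104, qty=4): fills=#2x#1:4@99; bids=[-] asks=[-]
After op 3 cancel(order #1): fills=none; bids=[-] asks=[-]
After op 4 [order #3] limit_sell(price=105, qty=4): fills=none; bids=[-] asks=[#3:4@105]
After op 5 [order #4] limit_buy(price=103, qty=5): fills=none; bids=[#4:5@103] asks=[#3:4@105]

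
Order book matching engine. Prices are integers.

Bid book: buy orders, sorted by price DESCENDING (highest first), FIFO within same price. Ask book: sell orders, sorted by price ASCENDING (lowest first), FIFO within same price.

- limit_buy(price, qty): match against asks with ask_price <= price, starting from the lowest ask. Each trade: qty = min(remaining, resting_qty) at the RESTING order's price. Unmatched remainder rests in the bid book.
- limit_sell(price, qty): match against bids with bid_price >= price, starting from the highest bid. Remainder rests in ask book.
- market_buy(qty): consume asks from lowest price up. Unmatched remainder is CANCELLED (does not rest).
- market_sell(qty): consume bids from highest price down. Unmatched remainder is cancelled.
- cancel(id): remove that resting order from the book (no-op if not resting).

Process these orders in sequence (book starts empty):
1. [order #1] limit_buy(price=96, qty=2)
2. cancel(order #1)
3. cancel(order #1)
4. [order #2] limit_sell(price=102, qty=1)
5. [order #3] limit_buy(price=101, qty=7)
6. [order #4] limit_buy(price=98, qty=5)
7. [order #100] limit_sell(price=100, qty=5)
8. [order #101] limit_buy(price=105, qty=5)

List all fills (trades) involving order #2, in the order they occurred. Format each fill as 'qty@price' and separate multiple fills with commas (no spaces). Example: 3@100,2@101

Answer: 1@102

Derivation:
After op 1 [order #1] limit_buy(price=96, qty=2): fills=none; bids=[#1:2@96] asks=[-]
After op 2 cancel(order #1): fills=none; bids=[-] asks=[-]
After op 3 cancel(order #1): fills=none; bids=[-] asks=[-]
After op 4 [order #2] limit_sell(price=102, qty=1): fills=none; bids=[-] asks=[#2:1@102]
After op 5 [order #3] limit_buy(price=101, qty=7): fills=none; bids=[#3:7@101] asks=[#2:1@102]
After op 6 [order #4] limit_buy(price=98, qty=5): fills=none; bids=[#3:7@101 #4:5@98] asks=[#2:1@102]
After op 7 [order #100] limit_sell(price=100, qty=5): fills=#3x#100:5@101; bids=[#3:2@101 #4:5@98] asks=[#2:1@102]
After op 8 [order #101] limit_buy(price=105, qty=5): fills=#101x#2:1@102; bids=[#101:4@105 #3:2@101 #4:5@98] asks=[-]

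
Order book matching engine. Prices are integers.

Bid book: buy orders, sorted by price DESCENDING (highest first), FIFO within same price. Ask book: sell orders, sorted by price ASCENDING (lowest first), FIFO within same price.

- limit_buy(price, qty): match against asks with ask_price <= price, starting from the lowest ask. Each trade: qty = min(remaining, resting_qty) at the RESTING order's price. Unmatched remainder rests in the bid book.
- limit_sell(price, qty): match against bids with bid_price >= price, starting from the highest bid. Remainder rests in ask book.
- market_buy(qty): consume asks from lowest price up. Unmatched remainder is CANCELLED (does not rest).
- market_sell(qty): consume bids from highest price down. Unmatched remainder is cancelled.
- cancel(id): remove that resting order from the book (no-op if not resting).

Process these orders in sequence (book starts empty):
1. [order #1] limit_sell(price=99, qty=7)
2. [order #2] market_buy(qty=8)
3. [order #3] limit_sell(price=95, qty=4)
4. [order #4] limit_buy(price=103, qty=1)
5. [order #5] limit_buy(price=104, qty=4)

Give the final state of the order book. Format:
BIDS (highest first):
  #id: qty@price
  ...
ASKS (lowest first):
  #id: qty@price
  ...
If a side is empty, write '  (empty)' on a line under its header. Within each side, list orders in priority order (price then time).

Answer: BIDS (highest first):
  #5: 1@104
ASKS (lowest first):
  (empty)

Derivation:
After op 1 [order #1] limit_sell(price=99, qty=7): fills=none; bids=[-] asks=[#1:7@99]
After op 2 [order #2] market_buy(qty=8): fills=#2x#1:7@99; bids=[-] asks=[-]
After op 3 [order #3] limit_sell(price=95, qty=4): fills=none; bids=[-] asks=[#3:4@95]
After op 4 [order #4] limit_buy(price=103, qty=1): fills=#4x#3:1@95; bids=[-] asks=[#3:3@95]
After op 5 [order #5] limit_buy(price=104, qty=4): fills=#5x#3:3@95; bids=[#5:1@104] asks=[-]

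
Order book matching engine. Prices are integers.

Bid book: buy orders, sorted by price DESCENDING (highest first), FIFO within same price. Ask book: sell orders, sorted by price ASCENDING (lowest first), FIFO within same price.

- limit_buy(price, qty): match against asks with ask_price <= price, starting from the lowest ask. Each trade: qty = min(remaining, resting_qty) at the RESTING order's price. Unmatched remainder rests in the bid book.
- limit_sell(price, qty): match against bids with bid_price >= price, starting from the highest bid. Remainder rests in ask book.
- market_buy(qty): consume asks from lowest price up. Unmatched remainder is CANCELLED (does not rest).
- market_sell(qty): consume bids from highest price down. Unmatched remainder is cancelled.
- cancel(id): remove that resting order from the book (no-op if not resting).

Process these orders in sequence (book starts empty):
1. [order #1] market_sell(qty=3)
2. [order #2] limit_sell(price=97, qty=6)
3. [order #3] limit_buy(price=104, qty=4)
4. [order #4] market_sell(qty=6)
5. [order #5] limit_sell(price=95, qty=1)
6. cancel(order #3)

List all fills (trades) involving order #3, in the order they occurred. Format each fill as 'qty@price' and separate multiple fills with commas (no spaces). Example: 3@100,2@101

After op 1 [order #1] market_sell(qty=3): fills=none; bids=[-] asks=[-]
After op 2 [order #2] limit_sell(price=97, qty=6): fills=none; bids=[-] asks=[#2:6@97]
After op 3 [order #3] limit_buy(price=104, qty=4): fills=#3x#2:4@97; bids=[-] asks=[#2:2@97]
After op 4 [order #4] market_sell(qty=6): fills=none; bids=[-] asks=[#2:2@97]
After op 5 [order #5] limit_sell(price=95, qty=1): fills=none; bids=[-] asks=[#5:1@95 #2:2@97]
After op 6 cancel(order #3): fills=none; bids=[-] asks=[#5:1@95 #2:2@97]

Answer: 4@97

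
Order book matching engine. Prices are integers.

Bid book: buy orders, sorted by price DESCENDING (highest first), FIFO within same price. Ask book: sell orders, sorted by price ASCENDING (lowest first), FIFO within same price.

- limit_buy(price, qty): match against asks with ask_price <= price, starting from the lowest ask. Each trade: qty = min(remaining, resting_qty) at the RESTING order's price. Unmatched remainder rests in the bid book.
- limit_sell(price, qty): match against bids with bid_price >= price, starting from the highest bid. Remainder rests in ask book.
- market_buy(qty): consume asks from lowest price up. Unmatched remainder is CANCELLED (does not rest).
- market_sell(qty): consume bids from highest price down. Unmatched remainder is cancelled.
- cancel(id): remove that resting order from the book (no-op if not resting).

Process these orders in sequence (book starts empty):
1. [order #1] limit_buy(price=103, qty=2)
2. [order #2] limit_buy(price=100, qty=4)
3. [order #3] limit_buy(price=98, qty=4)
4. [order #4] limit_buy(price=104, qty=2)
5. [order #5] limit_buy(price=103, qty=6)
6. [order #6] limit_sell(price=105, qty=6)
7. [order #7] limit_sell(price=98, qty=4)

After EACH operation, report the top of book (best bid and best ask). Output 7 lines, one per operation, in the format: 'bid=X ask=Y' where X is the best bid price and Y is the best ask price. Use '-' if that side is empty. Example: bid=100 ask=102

After op 1 [order #1] limit_buy(price=103, qty=2): fills=none; bids=[#1:2@103] asks=[-]
After op 2 [order #2] limit_buy(price=100, qty=4): fills=none; bids=[#1:2@103 #2:4@100] asks=[-]
After op 3 [order #3] limit_buy(price=98, qty=4): fills=none; bids=[#1:2@103 #2:4@100 #3:4@98] asks=[-]
After op 4 [order #4] limit_buy(price=104, qty=2): fills=none; bids=[#4:2@104 #1:2@103 #2:4@100 #3:4@98] asks=[-]
After op 5 [order #5] limit_buy(price=103, qty=6): fills=none; bids=[#4:2@104 #1:2@103 #5:6@103 #2:4@100 #3:4@98] asks=[-]
After op 6 [order #6] limit_sell(price=105, qty=6): fills=none; bids=[#4:2@104 #1:2@103 #5:6@103 #2:4@100 #3:4@98] asks=[#6:6@105]
After op 7 [order #7] limit_sell(price=98, qty=4): fills=#4x#7:2@104 #1x#7:2@103; bids=[#5:6@103 #2:4@100 #3:4@98] asks=[#6:6@105]

Answer: bid=103 ask=-
bid=103 ask=-
bid=103 ask=-
bid=104 ask=-
bid=104 ask=-
bid=104 ask=105
bid=103 ask=105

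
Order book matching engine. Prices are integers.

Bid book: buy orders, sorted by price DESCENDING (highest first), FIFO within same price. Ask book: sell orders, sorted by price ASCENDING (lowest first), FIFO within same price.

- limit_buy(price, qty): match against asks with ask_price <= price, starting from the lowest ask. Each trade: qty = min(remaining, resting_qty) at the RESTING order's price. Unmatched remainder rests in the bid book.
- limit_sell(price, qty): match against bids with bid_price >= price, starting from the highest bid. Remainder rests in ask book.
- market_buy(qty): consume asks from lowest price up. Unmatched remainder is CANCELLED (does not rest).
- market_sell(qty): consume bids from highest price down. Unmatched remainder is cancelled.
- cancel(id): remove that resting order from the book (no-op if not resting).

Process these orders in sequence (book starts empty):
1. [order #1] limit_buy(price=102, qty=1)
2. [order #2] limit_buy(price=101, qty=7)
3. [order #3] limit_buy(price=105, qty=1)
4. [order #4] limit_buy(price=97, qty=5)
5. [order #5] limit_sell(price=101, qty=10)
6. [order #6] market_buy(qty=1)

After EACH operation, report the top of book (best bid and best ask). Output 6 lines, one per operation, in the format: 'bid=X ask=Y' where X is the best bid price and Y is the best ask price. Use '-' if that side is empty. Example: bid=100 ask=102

After op 1 [order #1] limit_buy(price=102, qty=1): fills=none; bids=[#1:1@102] asks=[-]
After op 2 [order #2] limit_buy(price=101, qty=7): fills=none; bids=[#1:1@102 #2:7@101] asks=[-]
After op 3 [order #3] limit_buy(price=105, qty=1): fills=none; bids=[#3:1@105 #1:1@102 #2:7@101] asks=[-]
After op 4 [order #4] limit_buy(price=97, qty=5): fills=none; bids=[#3:1@105 #1:1@102 #2:7@101 #4:5@97] asks=[-]
After op 5 [order #5] limit_sell(price=101, qty=10): fills=#3x#5:1@105 #1x#5:1@102 #2x#5:7@101; bids=[#4:5@97] asks=[#5:1@101]
After op 6 [order #6] market_buy(qty=1): fills=#6x#5:1@101; bids=[#4:5@97] asks=[-]

Answer: bid=102 ask=-
bid=102 ask=-
bid=105 ask=-
bid=105 ask=-
bid=97 ask=101
bid=97 ask=-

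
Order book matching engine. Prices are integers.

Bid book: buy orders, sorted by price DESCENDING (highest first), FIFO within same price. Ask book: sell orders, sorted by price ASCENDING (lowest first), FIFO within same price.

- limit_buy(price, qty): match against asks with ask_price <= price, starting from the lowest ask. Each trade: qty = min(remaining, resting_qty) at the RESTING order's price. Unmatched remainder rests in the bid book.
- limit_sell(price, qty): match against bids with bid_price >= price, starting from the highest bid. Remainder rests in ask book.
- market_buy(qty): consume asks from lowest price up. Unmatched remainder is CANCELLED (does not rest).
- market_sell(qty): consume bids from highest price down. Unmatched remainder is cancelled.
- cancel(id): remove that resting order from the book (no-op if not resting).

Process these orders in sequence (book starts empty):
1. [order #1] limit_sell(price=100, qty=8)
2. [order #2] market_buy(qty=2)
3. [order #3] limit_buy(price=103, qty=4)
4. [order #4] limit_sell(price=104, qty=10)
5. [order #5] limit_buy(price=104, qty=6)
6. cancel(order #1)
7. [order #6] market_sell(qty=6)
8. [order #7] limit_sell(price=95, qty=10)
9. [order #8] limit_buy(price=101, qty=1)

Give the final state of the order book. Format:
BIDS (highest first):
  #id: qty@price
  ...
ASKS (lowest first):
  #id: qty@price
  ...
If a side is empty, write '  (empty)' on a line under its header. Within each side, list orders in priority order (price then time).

Answer: BIDS (highest first):
  (empty)
ASKS (lowest first):
  #7: 9@95
  #4: 6@104

Derivation:
After op 1 [order #1] limit_sell(price=100, qty=8): fills=none; bids=[-] asks=[#1:8@100]
After op 2 [order #2] market_buy(qty=2): fills=#2x#1:2@100; bids=[-] asks=[#1:6@100]
After op 3 [order #3] limit_buy(price=103, qty=4): fills=#3x#1:4@100; bids=[-] asks=[#1:2@100]
After op 4 [order #4] limit_sell(price=104, qty=10): fills=none; bids=[-] asks=[#1:2@100 #4:10@104]
After op 5 [order #5] limit_buy(price=104, qty=6): fills=#5x#1:2@100 #5x#4:4@104; bids=[-] asks=[#4:6@104]
After op 6 cancel(order #1): fills=none; bids=[-] asks=[#4:6@104]
After op 7 [order #6] market_sell(qty=6): fills=none; bids=[-] asks=[#4:6@104]
After op 8 [order #7] limit_sell(price=95, qty=10): fills=none; bids=[-] asks=[#7:10@95 #4:6@104]
After op 9 [order #8] limit_buy(price=101, qty=1): fills=#8x#7:1@95; bids=[-] asks=[#7:9@95 #4:6@104]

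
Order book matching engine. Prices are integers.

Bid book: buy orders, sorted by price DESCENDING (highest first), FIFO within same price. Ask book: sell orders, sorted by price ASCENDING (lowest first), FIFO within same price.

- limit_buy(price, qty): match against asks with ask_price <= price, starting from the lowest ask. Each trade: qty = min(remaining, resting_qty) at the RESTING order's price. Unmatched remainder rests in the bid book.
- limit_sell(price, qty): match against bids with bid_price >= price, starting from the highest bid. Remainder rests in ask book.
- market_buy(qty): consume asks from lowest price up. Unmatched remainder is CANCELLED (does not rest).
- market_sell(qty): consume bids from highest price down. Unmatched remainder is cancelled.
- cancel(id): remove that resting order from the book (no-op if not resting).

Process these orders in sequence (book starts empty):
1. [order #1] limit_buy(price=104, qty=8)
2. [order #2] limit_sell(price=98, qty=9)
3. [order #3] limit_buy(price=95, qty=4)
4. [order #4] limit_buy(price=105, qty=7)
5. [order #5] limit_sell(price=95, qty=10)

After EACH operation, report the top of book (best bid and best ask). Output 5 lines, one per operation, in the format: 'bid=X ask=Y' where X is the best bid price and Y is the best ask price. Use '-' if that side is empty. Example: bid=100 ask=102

After op 1 [order #1] limit_buy(price=104, qty=8): fills=none; bids=[#1:8@104] asks=[-]
After op 2 [order #2] limit_sell(price=98, qty=9): fills=#1x#2:8@104; bids=[-] asks=[#2:1@98]
After op 3 [order #3] limit_buy(price=95, qty=4): fills=none; bids=[#3:4@95] asks=[#2:1@98]
After op 4 [order #4] limit_buy(price=105, qty=7): fills=#4x#2:1@98; bids=[#4:6@105 #3:4@95] asks=[-]
After op 5 [order #5] limit_sell(price=95, qty=10): fills=#4x#5:6@105 #3x#5:4@95; bids=[-] asks=[-]

Answer: bid=104 ask=-
bid=- ask=98
bid=95 ask=98
bid=105 ask=-
bid=- ask=-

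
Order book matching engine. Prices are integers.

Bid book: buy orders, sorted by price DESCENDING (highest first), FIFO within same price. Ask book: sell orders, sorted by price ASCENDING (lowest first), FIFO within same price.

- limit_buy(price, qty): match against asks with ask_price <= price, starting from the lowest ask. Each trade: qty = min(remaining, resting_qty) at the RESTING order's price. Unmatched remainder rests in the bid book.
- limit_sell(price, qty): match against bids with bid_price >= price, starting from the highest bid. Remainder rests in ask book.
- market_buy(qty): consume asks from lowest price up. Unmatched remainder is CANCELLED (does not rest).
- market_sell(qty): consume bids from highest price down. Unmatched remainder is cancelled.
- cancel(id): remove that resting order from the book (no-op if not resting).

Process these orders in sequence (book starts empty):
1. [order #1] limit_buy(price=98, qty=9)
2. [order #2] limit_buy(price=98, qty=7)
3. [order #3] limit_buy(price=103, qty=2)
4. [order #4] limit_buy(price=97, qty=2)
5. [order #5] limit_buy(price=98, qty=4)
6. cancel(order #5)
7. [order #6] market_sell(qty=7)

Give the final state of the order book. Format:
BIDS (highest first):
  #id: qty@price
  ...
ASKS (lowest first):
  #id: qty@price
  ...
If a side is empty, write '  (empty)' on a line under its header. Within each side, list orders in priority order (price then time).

Answer: BIDS (highest first):
  #1: 4@98
  #2: 7@98
  #4: 2@97
ASKS (lowest first):
  (empty)

Derivation:
After op 1 [order #1] limit_buy(price=98, qty=9): fills=none; bids=[#1:9@98] asks=[-]
After op 2 [order #2] limit_buy(price=98, qty=7): fills=none; bids=[#1:9@98 #2:7@98] asks=[-]
After op 3 [order #3] limit_buy(price=103, qty=2): fills=none; bids=[#3:2@103 #1:9@98 #2:7@98] asks=[-]
After op 4 [order #4] limit_buy(price=97, qty=2): fills=none; bids=[#3:2@103 #1:9@98 #2:7@98 #4:2@97] asks=[-]
After op 5 [order #5] limit_buy(price=98, qty=4): fills=none; bids=[#3:2@103 #1:9@98 #2:7@98 #5:4@98 #4:2@97] asks=[-]
After op 6 cancel(order #5): fills=none; bids=[#3:2@103 #1:9@98 #2:7@98 #4:2@97] asks=[-]
After op 7 [order #6] market_sell(qty=7): fills=#3x#6:2@103 #1x#6:5@98; bids=[#1:4@98 #2:7@98 #4:2@97] asks=[-]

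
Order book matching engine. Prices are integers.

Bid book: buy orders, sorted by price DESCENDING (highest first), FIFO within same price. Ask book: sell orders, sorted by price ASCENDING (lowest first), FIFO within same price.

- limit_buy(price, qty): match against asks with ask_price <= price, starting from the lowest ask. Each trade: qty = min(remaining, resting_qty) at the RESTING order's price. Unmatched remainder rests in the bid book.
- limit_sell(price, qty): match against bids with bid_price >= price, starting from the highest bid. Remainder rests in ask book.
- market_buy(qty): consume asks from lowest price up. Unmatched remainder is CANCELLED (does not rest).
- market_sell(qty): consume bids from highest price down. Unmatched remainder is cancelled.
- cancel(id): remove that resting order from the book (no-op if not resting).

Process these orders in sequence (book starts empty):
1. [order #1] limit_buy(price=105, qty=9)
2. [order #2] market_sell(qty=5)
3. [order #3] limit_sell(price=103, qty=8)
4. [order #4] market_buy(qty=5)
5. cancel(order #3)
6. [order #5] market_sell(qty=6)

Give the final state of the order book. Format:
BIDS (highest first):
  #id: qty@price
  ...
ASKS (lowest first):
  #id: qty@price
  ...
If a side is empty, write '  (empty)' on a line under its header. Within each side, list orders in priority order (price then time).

Answer: BIDS (highest first):
  (empty)
ASKS (lowest first):
  (empty)

Derivation:
After op 1 [order #1] limit_buy(price=105, qty=9): fills=none; bids=[#1:9@105] asks=[-]
After op 2 [order #2] market_sell(qty=5): fills=#1x#2:5@105; bids=[#1:4@105] asks=[-]
After op 3 [order #3] limit_sell(price=103, qty=8): fills=#1x#3:4@105; bids=[-] asks=[#3:4@103]
After op 4 [order #4] market_buy(qty=5): fills=#4x#3:4@103; bids=[-] asks=[-]
After op 5 cancel(order #3): fills=none; bids=[-] asks=[-]
After op 6 [order #5] market_sell(qty=6): fills=none; bids=[-] asks=[-]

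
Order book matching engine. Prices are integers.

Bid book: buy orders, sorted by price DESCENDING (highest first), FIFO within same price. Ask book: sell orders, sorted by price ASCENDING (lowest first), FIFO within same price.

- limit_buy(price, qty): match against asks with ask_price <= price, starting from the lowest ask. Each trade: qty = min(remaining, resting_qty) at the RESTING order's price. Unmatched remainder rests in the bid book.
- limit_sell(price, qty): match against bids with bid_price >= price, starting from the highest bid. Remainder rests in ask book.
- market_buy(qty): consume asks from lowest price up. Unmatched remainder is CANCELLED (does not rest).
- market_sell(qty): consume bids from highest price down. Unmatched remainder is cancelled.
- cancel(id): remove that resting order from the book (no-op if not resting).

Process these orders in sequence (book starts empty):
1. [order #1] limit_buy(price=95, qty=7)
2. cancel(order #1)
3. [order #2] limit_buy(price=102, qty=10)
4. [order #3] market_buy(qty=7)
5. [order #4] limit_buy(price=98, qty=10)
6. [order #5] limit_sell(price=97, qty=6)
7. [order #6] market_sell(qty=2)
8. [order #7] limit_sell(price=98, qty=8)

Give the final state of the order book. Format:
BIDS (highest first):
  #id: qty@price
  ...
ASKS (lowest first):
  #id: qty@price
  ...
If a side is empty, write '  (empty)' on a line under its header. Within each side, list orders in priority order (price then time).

After op 1 [order #1] limit_buy(price=95, qty=7): fills=none; bids=[#1:7@95] asks=[-]
After op 2 cancel(order #1): fills=none; bids=[-] asks=[-]
After op 3 [order #2] limit_buy(price=102, qty=10): fills=none; bids=[#2:10@102] asks=[-]
After op 4 [order #3] market_buy(qty=7): fills=none; bids=[#2:10@102] asks=[-]
After op 5 [order #4] limit_buy(price=98, qty=10): fills=none; bids=[#2:10@102 #4:10@98] asks=[-]
After op 6 [order #5] limit_sell(price=97, qty=6): fills=#2x#5:6@102; bids=[#2:4@102 #4:10@98] asks=[-]
After op 7 [order #6] market_sell(qty=2): fills=#2x#6:2@102; bids=[#2:2@102 #4:10@98] asks=[-]
After op 8 [order #7] limit_sell(price=98, qty=8): fills=#2x#7:2@102 #4x#7:6@98; bids=[#4:4@98] asks=[-]

Answer: BIDS (highest first):
  #4: 4@98
ASKS (lowest first):
  (empty)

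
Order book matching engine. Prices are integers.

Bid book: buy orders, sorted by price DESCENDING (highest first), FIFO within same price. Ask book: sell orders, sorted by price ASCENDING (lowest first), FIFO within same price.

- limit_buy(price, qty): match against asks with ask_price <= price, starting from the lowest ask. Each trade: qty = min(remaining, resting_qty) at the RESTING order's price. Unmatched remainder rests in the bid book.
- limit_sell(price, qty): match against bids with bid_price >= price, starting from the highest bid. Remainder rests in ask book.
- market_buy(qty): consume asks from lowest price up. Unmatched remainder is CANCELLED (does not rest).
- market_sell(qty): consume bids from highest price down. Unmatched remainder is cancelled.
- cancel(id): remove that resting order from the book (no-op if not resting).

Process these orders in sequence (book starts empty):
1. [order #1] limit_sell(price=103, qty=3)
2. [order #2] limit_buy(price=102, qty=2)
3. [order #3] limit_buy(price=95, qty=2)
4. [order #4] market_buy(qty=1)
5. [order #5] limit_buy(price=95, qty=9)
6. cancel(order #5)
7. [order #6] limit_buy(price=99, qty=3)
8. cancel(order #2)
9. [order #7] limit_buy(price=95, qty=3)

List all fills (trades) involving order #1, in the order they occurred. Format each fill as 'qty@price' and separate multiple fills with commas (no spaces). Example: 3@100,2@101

After op 1 [order #1] limit_sell(price=103, qty=3): fills=none; bids=[-] asks=[#1:3@103]
After op 2 [order #2] limit_buy(price=102, qty=2): fills=none; bids=[#2:2@102] asks=[#1:3@103]
After op 3 [order #3] limit_buy(price=95, qty=2): fills=none; bids=[#2:2@102 #3:2@95] asks=[#1:3@103]
After op 4 [order #4] market_buy(qty=1): fills=#4x#1:1@103; bids=[#2:2@102 #3:2@95] asks=[#1:2@103]
After op 5 [order #5] limit_buy(price=95, qty=9): fills=none; bids=[#2:2@102 #3:2@95 #5:9@95] asks=[#1:2@103]
After op 6 cancel(order #5): fills=none; bids=[#2:2@102 #3:2@95] asks=[#1:2@103]
After op 7 [order #6] limit_buy(price=99, qty=3): fills=none; bids=[#2:2@102 #6:3@99 #3:2@95] asks=[#1:2@103]
After op 8 cancel(order #2): fills=none; bids=[#6:3@99 #3:2@95] asks=[#1:2@103]
After op 9 [order #7] limit_buy(price=95, qty=3): fills=none; bids=[#6:3@99 #3:2@95 #7:3@95] asks=[#1:2@103]

Answer: 1@103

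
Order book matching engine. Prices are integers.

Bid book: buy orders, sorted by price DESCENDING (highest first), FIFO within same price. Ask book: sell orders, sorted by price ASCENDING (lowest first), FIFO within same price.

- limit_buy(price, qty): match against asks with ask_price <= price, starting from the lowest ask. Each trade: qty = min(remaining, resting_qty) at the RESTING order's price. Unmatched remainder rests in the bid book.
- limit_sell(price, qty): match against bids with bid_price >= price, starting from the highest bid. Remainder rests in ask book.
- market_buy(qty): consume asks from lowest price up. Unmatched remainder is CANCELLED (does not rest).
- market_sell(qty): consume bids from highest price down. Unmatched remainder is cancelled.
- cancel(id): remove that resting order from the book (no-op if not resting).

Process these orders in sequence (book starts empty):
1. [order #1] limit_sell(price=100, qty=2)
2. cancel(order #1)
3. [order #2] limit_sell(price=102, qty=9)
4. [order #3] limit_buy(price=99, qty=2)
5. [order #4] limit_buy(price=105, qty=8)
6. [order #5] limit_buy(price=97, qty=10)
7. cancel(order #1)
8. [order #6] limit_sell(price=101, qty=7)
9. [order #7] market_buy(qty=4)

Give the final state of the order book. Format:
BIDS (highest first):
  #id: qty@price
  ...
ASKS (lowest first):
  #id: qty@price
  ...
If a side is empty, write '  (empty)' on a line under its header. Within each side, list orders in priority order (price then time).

Answer: BIDS (highest first):
  #3: 2@99
  #5: 10@97
ASKS (lowest first):
  #6: 3@101
  #2: 1@102

Derivation:
After op 1 [order #1] limit_sell(price=100, qty=2): fills=none; bids=[-] asks=[#1:2@100]
After op 2 cancel(order #1): fills=none; bids=[-] asks=[-]
After op 3 [order #2] limit_sell(price=102, qty=9): fills=none; bids=[-] asks=[#2:9@102]
After op 4 [order #3] limit_buy(price=99, qty=2): fills=none; bids=[#3:2@99] asks=[#2:9@102]
After op 5 [order #4] limit_buy(price=105, qty=8): fills=#4x#2:8@102; bids=[#3:2@99] asks=[#2:1@102]
After op 6 [order #5] limit_buy(price=97, qty=10): fills=none; bids=[#3:2@99 #5:10@97] asks=[#2:1@102]
After op 7 cancel(order #1): fills=none; bids=[#3:2@99 #5:10@97] asks=[#2:1@102]
After op 8 [order #6] limit_sell(price=101, qty=7): fills=none; bids=[#3:2@99 #5:10@97] asks=[#6:7@101 #2:1@102]
After op 9 [order #7] market_buy(qty=4): fills=#7x#6:4@101; bids=[#3:2@99 #5:10@97] asks=[#6:3@101 #2:1@102]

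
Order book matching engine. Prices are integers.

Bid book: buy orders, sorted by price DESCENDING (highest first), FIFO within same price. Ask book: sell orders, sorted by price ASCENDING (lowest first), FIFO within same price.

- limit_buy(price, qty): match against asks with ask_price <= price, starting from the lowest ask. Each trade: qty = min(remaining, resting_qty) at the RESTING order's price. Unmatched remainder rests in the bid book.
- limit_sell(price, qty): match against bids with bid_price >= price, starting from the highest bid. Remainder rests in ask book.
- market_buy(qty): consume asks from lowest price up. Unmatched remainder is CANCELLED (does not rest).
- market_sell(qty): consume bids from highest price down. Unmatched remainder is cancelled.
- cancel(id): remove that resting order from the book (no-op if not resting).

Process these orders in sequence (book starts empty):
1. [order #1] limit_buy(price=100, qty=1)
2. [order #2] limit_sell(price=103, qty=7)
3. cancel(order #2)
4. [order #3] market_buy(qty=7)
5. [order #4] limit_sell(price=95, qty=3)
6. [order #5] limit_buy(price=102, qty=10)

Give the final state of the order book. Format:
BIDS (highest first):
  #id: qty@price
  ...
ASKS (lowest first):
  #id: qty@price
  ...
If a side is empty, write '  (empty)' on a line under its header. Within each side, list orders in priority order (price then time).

Answer: BIDS (highest first):
  #5: 8@102
ASKS (lowest first):
  (empty)

Derivation:
After op 1 [order #1] limit_buy(price=100, qty=1): fills=none; bids=[#1:1@100] asks=[-]
After op 2 [order #2] limit_sell(price=103, qty=7): fills=none; bids=[#1:1@100] asks=[#2:7@103]
After op 3 cancel(order #2): fills=none; bids=[#1:1@100] asks=[-]
After op 4 [order #3] market_buy(qty=7): fills=none; bids=[#1:1@100] asks=[-]
After op 5 [order #4] limit_sell(price=95, qty=3): fills=#1x#4:1@100; bids=[-] asks=[#4:2@95]
After op 6 [order #5] limit_buy(price=102, qty=10): fills=#5x#4:2@95; bids=[#5:8@102] asks=[-]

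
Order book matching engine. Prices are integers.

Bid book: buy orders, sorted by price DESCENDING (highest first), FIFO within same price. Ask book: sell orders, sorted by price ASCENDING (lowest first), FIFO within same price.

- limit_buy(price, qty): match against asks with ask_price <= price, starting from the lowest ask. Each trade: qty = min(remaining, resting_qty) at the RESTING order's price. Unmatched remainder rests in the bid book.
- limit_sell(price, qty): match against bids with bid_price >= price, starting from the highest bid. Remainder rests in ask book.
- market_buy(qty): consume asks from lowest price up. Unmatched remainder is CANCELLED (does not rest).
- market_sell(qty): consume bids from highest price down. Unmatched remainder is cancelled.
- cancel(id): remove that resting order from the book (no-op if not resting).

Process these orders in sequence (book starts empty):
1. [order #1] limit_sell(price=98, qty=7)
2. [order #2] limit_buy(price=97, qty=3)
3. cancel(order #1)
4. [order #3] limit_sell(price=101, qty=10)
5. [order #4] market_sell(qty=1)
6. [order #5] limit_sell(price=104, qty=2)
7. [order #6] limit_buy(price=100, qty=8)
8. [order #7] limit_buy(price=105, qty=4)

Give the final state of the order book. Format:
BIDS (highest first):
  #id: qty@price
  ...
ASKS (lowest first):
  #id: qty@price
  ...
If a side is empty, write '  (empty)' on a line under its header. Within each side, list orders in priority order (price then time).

After op 1 [order #1] limit_sell(price=98, qty=7): fills=none; bids=[-] asks=[#1:7@98]
After op 2 [order #2] limit_buy(price=97, qty=3): fills=none; bids=[#2:3@97] asks=[#1:7@98]
After op 3 cancel(order #1): fills=none; bids=[#2:3@97] asks=[-]
After op 4 [order #3] limit_sell(price=101, qty=10): fills=none; bids=[#2:3@97] asks=[#3:10@101]
After op 5 [order #4] market_sell(qty=1): fills=#2x#4:1@97; bids=[#2:2@97] asks=[#3:10@101]
After op 6 [order #5] limit_sell(price=104, qty=2): fills=none; bids=[#2:2@97] asks=[#3:10@101 #5:2@104]
After op 7 [order #6] limit_buy(price=100, qty=8): fills=none; bids=[#6:8@100 #2:2@97] asks=[#3:10@101 #5:2@104]
After op 8 [order #7] limit_buy(price=105, qty=4): fills=#7x#3:4@101; bids=[#6:8@100 #2:2@97] asks=[#3:6@101 #5:2@104]

Answer: BIDS (highest first):
  #6: 8@100
  #2: 2@97
ASKS (lowest first):
  #3: 6@101
  #5: 2@104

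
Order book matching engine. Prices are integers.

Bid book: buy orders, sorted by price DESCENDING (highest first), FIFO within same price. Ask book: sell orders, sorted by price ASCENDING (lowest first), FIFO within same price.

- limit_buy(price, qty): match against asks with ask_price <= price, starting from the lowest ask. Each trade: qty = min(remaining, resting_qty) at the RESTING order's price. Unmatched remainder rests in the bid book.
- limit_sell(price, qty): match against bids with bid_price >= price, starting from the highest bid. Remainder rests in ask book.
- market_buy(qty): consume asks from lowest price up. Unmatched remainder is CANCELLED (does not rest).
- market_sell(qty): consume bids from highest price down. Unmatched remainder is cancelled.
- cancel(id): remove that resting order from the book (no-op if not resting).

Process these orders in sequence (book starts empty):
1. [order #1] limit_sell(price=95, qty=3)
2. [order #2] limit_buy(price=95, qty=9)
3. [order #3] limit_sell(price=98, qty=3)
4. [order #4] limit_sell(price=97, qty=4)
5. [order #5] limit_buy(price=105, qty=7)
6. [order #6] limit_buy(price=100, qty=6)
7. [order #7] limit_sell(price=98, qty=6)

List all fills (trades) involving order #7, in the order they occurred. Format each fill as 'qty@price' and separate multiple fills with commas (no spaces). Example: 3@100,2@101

Answer: 6@100

Derivation:
After op 1 [order #1] limit_sell(price=95, qty=3): fills=none; bids=[-] asks=[#1:3@95]
After op 2 [order #2] limit_buy(price=95, qty=9): fills=#2x#1:3@95; bids=[#2:6@95] asks=[-]
After op 3 [order #3] limit_sell(price=98, qty=3): fills=none; bids=[#2:6@95] asks=[#3:3@98]
After op 4 [order #4] limit_sell(price=97, qty=4): fills=none; bids=[#2:6@95] asks=[#4:4@97 #3:3@98]
After op 5 [order #5] limit_buy(price=105, qty=7): fills=#5x#4:4@97 #5x#3:3@98; bids=[#2:6@95] asks=[-]
After op 6 [order #6] limit_buy(price=100, qty=6): fills=none; bids=[#6:6@100 #2:6@95] asks=[-]
After op 7 [order #7] limit_sell(price=98, qty=6): fills=#6x#7:6@100; bids=[#2:6@95] asks=[-]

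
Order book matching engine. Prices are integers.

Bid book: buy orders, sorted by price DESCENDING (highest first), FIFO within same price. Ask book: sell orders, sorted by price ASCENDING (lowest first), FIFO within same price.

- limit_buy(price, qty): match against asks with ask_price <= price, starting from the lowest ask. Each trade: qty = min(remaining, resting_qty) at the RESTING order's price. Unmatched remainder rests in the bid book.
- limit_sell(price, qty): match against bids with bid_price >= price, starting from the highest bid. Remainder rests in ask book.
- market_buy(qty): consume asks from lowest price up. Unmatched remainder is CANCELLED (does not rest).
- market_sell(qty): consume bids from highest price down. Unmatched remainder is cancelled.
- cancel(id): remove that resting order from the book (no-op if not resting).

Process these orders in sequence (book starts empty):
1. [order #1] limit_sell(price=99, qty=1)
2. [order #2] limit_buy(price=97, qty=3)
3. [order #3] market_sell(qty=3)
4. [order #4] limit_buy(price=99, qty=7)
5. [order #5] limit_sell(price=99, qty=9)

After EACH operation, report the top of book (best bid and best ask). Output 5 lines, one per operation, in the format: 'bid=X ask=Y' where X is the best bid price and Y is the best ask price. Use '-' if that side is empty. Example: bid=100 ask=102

After op 1 [order #1] limit_sell(price=99, qty=1): fills=none; bids=[-] asks=[#1:1@99]
After op 2 [order #2] limit_buy(price=97, qty=3): fills=none; bids=[#2:3@97] asks=[#1:1@99]
After op 3 [order #3] market_sell(qty=3): fills=#2x#3:3@97; bids=[-] asks=[#1:1@99]
After op 4 [order #4] limit_buy(price=99, qty=7): fills=#4x#1:1@99; bids=[#4:6@99] asks=[-]
After op 5 [order #5] limit_sell(price=99, qty=9): fills=#4x#5:6@99; bids=[-] asks=[#5:3@99]

Answer: bid=- ask=99
bid=97 ask=99
bid=- ask=99
bid=99 ask=-
bid=- ask=99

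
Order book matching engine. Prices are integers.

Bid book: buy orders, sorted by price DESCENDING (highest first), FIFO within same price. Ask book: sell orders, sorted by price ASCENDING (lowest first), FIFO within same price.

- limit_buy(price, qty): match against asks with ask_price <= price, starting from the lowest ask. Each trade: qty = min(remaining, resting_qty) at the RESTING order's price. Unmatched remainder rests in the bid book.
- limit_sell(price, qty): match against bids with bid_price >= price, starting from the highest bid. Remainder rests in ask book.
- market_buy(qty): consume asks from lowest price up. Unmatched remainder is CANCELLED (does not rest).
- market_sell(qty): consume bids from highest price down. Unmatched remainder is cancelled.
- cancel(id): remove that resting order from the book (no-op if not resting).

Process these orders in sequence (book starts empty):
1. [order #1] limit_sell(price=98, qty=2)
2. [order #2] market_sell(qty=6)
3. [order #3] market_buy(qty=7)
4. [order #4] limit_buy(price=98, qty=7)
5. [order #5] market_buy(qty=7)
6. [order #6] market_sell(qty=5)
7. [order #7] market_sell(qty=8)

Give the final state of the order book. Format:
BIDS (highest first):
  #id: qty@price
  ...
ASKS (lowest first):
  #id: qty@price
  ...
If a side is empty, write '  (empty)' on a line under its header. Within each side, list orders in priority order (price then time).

After op 1 [order #1] limit_sell(price=98, qty=2): fills=none; bids=[-] asks=[#1:2@98]
After op 2 [order #2] market_sell(qty=6): fills=none; bids=[-] asks=[#1:2@98]
After op 3 [order #3] market_buy(qty=7): fills=#3x#1:2@98; bids=[-] asks=[-]
After op 4 [order #4] limit_buy(price=98, qty=7): fills=none; bids=[#4:7@98] asks=[-]
After op 5 [order #5] market_buy(qty=7): fills=none; bids=[#4:7@98] asks=[-]
After op 6 [order #6] market_sell(qty=5): fills=#4x#6:5@98; bids=[#4:2@98] asks=[-]
After op 7 [order #7] market_sell(qty=8): fills=#4x#7:2@98; bids=[-] asks=[-]

Answer: BIDS (highest first):
  (empty)
ASKS (lowest first):
  (empty)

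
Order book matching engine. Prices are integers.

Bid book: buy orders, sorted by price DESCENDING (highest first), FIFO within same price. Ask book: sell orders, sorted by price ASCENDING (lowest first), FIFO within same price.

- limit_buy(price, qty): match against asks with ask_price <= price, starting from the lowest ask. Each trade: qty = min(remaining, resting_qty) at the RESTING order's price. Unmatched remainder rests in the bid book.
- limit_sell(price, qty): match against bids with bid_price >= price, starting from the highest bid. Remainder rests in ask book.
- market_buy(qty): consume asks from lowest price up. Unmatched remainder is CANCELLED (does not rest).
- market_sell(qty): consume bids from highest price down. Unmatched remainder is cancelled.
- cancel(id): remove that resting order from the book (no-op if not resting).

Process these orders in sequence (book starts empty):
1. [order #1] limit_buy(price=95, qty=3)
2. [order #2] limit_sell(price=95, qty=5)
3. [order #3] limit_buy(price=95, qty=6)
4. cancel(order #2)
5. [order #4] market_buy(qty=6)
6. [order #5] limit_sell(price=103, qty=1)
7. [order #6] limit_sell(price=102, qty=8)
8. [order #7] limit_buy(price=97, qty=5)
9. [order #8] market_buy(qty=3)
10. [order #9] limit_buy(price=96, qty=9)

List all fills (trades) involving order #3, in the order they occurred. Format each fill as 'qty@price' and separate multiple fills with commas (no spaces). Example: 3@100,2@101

After op 1 [order #1] limit_buy(price=95, qty=3): fills=none; bids=[#1:3@95] asks=[-]
After op 2 [order #2] limit_sell(price=95, qty=5): fills=#1x#2:3@95; bids=[-] asks=[#2:2@95]
After op 3 [order #3] limit_buy(price=95, qty=6): fills=#3x#2:2@95; bids=[#3:4@95] asks=[-]
After op 4 cancel(order #2): fills=none; bids=[#3:4@95] asks=[-]
After op 5 [order #4] market_buy(qty=6): fills=none; bids=[#3:4@95] asks=[-]
After op 6 [order #5] limit_sell(price=103, qty=1): fills=none; bids=[#3:4@95] asks=[#5:1@103]
After op 7 [order #6] limit_sell(price=102, qty=8): fills=none; bids=[#3:4@95] asks=[#6:8@102 #5:1@103]
After op 8 [order #7] limit_buy(price=97, qty=5): fills=none; bids=[#7:5@97 #3:4@95] asks=[#6:8@102 #5:1@103]
After op 9 [order #8] market_buy(qty=3): fills=#8x#6:3@102; bids=[#7:5@97 #3:4@95] asks=[#6:5@102 #5:1@103]
After op 10 [order #9] limit_buy(price=96, qty=9): fills=none; bids=[#7:5@97 #9:9@96 #3:4@95] asks=[#6:5@102 #5:1@103]

Answer: 2@95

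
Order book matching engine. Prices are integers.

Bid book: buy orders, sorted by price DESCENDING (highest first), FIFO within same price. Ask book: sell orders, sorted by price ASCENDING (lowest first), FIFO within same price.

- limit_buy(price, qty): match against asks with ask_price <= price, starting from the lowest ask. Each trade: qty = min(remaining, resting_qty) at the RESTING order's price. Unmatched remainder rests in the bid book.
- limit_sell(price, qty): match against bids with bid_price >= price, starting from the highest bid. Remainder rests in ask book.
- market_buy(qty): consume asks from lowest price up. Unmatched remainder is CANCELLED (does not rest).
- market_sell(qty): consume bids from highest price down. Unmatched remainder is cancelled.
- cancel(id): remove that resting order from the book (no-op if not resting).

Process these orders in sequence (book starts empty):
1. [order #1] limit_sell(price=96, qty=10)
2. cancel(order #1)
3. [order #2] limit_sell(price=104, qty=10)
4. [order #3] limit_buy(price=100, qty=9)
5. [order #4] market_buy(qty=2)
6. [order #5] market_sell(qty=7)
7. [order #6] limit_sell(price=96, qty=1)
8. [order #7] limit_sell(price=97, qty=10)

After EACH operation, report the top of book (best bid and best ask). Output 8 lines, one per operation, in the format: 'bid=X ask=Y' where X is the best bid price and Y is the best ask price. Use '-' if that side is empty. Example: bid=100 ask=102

After op 1 [order #1] limit_sell(price=96, qty=10): fills=none; bids=[-] asks=[#1:10@96]
After op 2 cancel(order #1): fills=none; bids=[-] asks=[-]
After op 3 [order #2] limit_sell(price=104, qty=10): fills=none; bids=[-] asks=[#2:10@104]
After op 4 [order #3] limit_buy(price=100, qty=9): fills=none; bids=[#3:9@100] asks=[#2:10@104]
After op 5 [order #4] market_buy(qty=2): fills=#4x#2:2@104; bids=[#3:9@100] asks=[#2:8@104]
After op 6 [order #5] market_sell(qty=7): fills=#3x#5:7@100; bids=[#3:2@100] asks=[#2:8@104]
After op 7 [order #6] limit_sell(price=96, qty=1): fills=#3x#6:1@100; bids=[#3:1@100] asks=[#2:8@104]
After op 8 [order #7] limit_sell(price=97, qty=10): fills=#3x#7:1@100; bids=[-] asks=[#7:9@97 #2:8@104]

Answer: bid=- ask=96
bid=- ask=-
bid=- ask=104
bid=100 ask=104
bid=100 ask=104
bid=100 ask=104
bid=100 ask=104
bid=- ask=97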